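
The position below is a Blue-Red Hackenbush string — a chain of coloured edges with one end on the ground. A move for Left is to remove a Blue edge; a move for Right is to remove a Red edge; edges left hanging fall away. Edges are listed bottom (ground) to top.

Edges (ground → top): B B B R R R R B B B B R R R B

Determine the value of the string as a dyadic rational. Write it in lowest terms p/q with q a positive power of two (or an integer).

B: Left { 0 }, Right { (no moves) } so simplest 1
BB: Left { 0 1 }, Right { (no moves) } so simplest 2
BBB: Left { 0 1 2 }, Right { (no moves) } so simplest 3
BBBR: Left { 0 1 2 }, Right { 3 } so simplest 5/2
BBBRR: Left { 0 1 2 }, Right { 5/2 3 } so simplest 9/4
BBBRRR: Left { 0 1 2 }, Right { 9/4 5/2 3 } so simplest 17/8
BBBRRRR: Left { 0 1 2 }, Right { 17/8 9/4 5/2 3 } so simplest 33/16
BBBRRRRB: Left { 0 1 2 33/16 }, Right { 17/8 9/4 5/2 3 } so simplest 67/32
BBBRRRRBB: Left { 0 1 2 33/16 67/32 }, Right { 17/8 9/4 5/2 3 } so simplest 135/64
BBBRRRRBBB: Left { 0 1 2 33/16 67/32 135/64 }, Right { 17/8 9/4 5/2 3 } so simplest 271/128
BBBRRRRBBBB: Left { 0 1 2 33/16 67/32 135/64 271/128 }, Right { 17/8 9/4 5/2 3 } so simplest 543/256
BBBRRRRBBBBR: Left { 0 1 2 33/16 67/32 135/64 271/128 }, Right { 543/256 17/8 9/4 5/2 3 } so simplest 1085/512
BBBRRRRBBBBRR: Left { 0 1 2 33/16 67/32 135/64 271/128 }, Right { 1085/512 543/256 17/8 9/4 5/2 3 } so simplest 2169/1024
BBBRRRRBBBBRRR: Left { 0 1 2 33/16 67/32 135/64 271/128 }, Right { 2169/1024 1085/512 543/256 17/8 9/4 5/2 3 } so simplest 4337/2048
BBBRRRRBBBBRRRB: Left { 0 1 2 33/16 67/32 135/64 271/128 4337/2048 }, Right { 2169/1024 1085/512 543/256 17/8 9/4 5/2 3 } so simplest 8675/4096

8675/4096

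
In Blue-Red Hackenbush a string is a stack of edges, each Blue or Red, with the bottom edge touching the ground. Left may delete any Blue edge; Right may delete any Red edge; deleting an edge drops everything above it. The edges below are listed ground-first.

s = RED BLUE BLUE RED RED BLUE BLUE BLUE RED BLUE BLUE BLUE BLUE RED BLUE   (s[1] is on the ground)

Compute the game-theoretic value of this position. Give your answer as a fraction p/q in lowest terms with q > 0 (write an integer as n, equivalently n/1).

Prefix values for RED BLUE BLUE RED RED BLUE BLUE BLUE RED BLUE BLUE BLUE BLUE RED BLUE via {L|R} + simplicity:
value(R) = { none | 0 } gives -1
value(RB) = { -1 | 0 } gives -1/2
value(RBB) = { -1 -1/2 | 0 } gives -1/4
value(RBBR) = { -1 -1/2 | -1/4 0 } gives -3/8
value(RBBRR) = { -1 -1/2 | -3/8 -1/4 0 } gives -7/16
value(RBBRRB) = { -1 -1/2 -7/16 | -3/8 -1/4 0 } gives -13/32
value(RBBRRBB) = { -1 -1/2 -7/16 -13/32 | -3/8 -1/4 0 } gives -25/64
value(RBBRRBBB) = { -1 -1/2 -7/16 -13/32 -25/64 | -3/8 -1/4 0 } gives -49/128
value(RBBRRBBBR) = { -1 -1/2 -7/16 -13/32 -25/64 | -49/128 -3/8 -1/4 0 } gives -99/256
value(RBBRRBBBRB) = { -1 -1/2 -7/16 -13/32 -25/64 -99/256 | -49/128 -3/8 -1/4 0 } gives -197/512
value(RBBRRBBBRBB) = { -1 -1/2 -7/16 -13/32 -25/64 -99/256 -197/512 | -49/128 -3/8 -1/4 0 } gives -393/1024
value(RBBRRBBBRBBB) = { -1 -1/2 -7/16 -13/32 -25/64 -99/256 -197/512 -393/1024 | -49/128 -3/8 -1/4 0 } gives -785/2048
value(RBBRRBBBRBBBB) = { -1 -1/2 -7/16 -13/32 -25/64 -99/256 -197/512 -393/1024 -785/2048 | -49/128 -3/8 -1/4 0 } gives -1569/4096
value(RBBRRBBBRBBBBR) = { -1 -1/2 -7/16 -13/32 -25/64 -99/256 -197/512 -393/1024 -785/2048 | -1569/4096 -49/128 -3/8 -1/4 0 } gives -3139/8192
value(RBBRRBBBRBBBBRB) = { -1 -1/2 -7/16 -13/32 -25/64 -99/256 -197/512 -393/1024 -785/2048 -3139/8192 | -1569/4096 -49/128 -3/8 -1/4 0 } gives -6277/16384

-6277/16384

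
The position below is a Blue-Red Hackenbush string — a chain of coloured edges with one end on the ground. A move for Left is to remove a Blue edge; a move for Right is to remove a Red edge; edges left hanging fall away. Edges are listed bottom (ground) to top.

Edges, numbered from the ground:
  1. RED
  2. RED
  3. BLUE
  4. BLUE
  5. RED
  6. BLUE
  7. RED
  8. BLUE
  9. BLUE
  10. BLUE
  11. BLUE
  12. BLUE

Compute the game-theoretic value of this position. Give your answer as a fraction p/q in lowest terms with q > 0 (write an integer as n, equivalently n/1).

Prefix values for RED RED BLUE BLUE RED BLUE RED BLUE BLUE BLUE BLUE BLUE via {L|R} + simplicity:
v(R) = { ∅ | 0 } = -1
v(RR) = { ∅ | -1; 0 } = -2
v(RRB) = { -2 | -1; 0 } = -3/2
v(RRBB) = { -2; -3/2 | -1; 0 } = -5/4
v(RRBBR) = { -2; -3/2 | -5/4; -1; 0 } = -11/8
v(RRBBRB) = { -2; -3/2; -11/8 | -5/4; -1; 0 } = -21/16
v(RRBBRBR) = { -2; -3/2; -11/8 | -21/16; -5/4; -1; 0 } = -43/32
v(RRBBRBRB) = { -2; -3/2; -11/8; -43/32 | -21/16; -5/4; -1; 0 } = -85/64
v(RRBBRBRBB) = { -2; -3/2; -11/8; -43/32; -85/64 | -21/16; -5/4; -1; 0 } = -169/128
v(RRBBRBRBBB) = { -2; -3/2; -11/8; -43/32; -85/64; -169/128 | -21/16; -5/4; -1; 0 } = -337/256
v(RRBBRBRBBBB) = { -2; -3/2; -11/8; -43/32; -85/64; -169/128; -337/256 | -21/16; -5/4; -1; 0 } = -673/512
v(RRBBRBRBBBBB) = { -2; -3/2; -11/8; -43/32; -85/64; -169/128; -337/256; -673/512 | -21/16; -5/4; -1; 0 } = -1345/1024

-1345/1024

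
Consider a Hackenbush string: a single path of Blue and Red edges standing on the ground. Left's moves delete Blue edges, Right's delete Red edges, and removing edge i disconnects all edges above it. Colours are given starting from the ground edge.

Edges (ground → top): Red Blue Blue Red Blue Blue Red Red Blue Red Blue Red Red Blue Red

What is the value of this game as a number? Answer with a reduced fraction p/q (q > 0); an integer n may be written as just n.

Recurse on prefixes of the 15-edge string Red Blue Blue Red Blue Blue Red Red Blue Red Blue Red Red Blue Red:
step 1: add Red to get R; options L={ none } R={ 0 } => -1
step 2: add Blue to get RB; options L={ -1 } R={ 0 } => -1/2
step 3: add Blue to get RBB; options L={ -1; -1/2 } R={ 0 } => -1/4
step 4: add Red to get RBBR; options L={ -1; -1/2 } R={ -1/4; 0 } => -3/8
step 5: add Blue to get RBBRB; options L={ -1; -1/2; -3/8 } R={ -1/4; 0 } => -5/16
step 6: add Blue to get RBBRBB; options L={ -1; -1/2; -3/8; -5/16 } R={ -1/4; 0 } => -9/32
step 7: add Red to get RBBRBBR; options L={ -1; -1/2; -3/8; -5/16 } R={ -9/32; -1/4; 0 } => -19/64
step 8: add Red to get RBBRBBRR; options L={ -1; -1/2; -3/8; -5/16 } R={ -19/64; -9/32; -1/4; 0 } => -39/128
step 9: add Blue to get RBBRBBRRB; options L={ -1; -1/2; -3/8; -5/16; -39/128 } R={ -19/64; -9/32; -1/4; 0 } => -77/256
step 10: add Red to get RBBRBBRRBR; options L={ -1; -1/2; -3/8; -5/16; -39/128 } R={ -77/256; -19/64; -9/32; -1/4; 0 } => -155/512
step 11: add Blue to get RBBRBBRRBRB; options L={ -1; -1/2; -3/8; -5/16; -39/128; -155/512 } R={ -77/256; -19/64; -9/32; -1/4; 0 } => -309/1024
step 12: add Red to get RBBRBBRRBRBR; options L={ -1; -1/2; -3/8; -5/16; -39/128; -155/512 } R={ -309/1024; -77/256; -19/64; -9/32; -1/4; 0 } => -619/2048
step 13: add Red to get RBBRBBRRBRBRR; options L={ -1; -1/2; -3/8; -5/16; -39/128; -155/512 } R={ -619/2048; -309/1024; -77/256; -19/64; -9/32; -1/4; 0 } => -1239/4096
step 14: add Blue to get RBBRBBRRBRBRRB; options L={ -1; -1/2; -3/8; -5/16; -39/128; -155/512; -1239/4096 } R={ -619/2048; -309/1024; -77/256; -19/64; -9/32; -1/4; 0 } => -2477/8192
step 15: add Red to get RBBRBBRRBRBRRBR; options L={ -1; -1/2; -3/8; -5/16; -39/128; -155/512; -1239/4096 } R={ -2477/8192; -619/2048; -309/1024; -77/256; -19/64; -9/32; -1/4; 0 } => -4955/16384

-4955/16384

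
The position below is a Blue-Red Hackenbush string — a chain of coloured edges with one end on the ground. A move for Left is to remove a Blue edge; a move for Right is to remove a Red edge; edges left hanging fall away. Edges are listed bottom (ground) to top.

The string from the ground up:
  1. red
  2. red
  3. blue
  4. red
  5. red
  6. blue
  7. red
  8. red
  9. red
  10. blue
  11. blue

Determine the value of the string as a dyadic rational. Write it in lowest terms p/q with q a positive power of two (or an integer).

-953/512

g(r) = { none | 0 } => -1
g(rr) = { none | -1,0 } => -2
g(rrb) = { -2 | -1,0 } => -3/2
g(rrbr) = { -2 | -3/2,-1,0 } => -7/4
g(rrbrr) = { -2 | -7/4,-3/2,-1,0 } => -15/8
g(rrbrrb) = { -2,-15/8 | -7/4,-3/2,-1,0 } => -29/16
g(rrbrrbr) = { -2,-15/8 | -29/16,-7/4,-3/2,-1,0 } => -59/32
g(rrbrrbrr) = { -2,-15/8 | -59/32,-29/16,-7/4,-3/2,-1,0 } => -119/64
g(rrbrrbrrr) = { -2,-15/8 | -119/64,-59/32,-29/16,-7/4,-3/2,-1,0 } => -239/128
g(rrbrrbrrrb) = { -2,-15/8,-239/128 | -119/64,-59/32,-29/16,-7/4,-3/2,-1,0 } => -477/256
g(rrbrrbrrrbb) = { -2,-15/8,-239/128,-477/256 | -119/64,-59/32,-29/16,-7/4,-3/2,-1,0 } => -953/512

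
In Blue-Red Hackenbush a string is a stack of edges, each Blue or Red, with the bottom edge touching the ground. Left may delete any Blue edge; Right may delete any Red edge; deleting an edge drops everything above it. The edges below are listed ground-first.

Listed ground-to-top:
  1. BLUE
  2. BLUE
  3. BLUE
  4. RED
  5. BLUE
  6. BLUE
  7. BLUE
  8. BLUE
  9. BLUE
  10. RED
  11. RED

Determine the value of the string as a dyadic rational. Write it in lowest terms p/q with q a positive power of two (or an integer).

761/256

Prefix values for BLUE BLUE BLUE RED BLUE BLUE BLUE BLUE BLUE RED RED via {L|R} + simplicity:
1 of 11 · B · max L 0 · min R +∞ — 1
2 of 11 · BB · max L 1 · min R +∞ — 2
3 of 11 · BBB · max L 2 · min R +∞ — 3
4 of 11 · BBBR · max L 2 · min R 3 — 5/2
5 of 11 · BBBRB · max L 5/2 · min R 3 — 11/4
6 of 11 · BBBRBB · max L 11/4 · min R 3 — 23/8
7 of 11 · BBBRBBB · max L 23/8 · min R 3 — 47/16
8 of 11 · BBBRBBBB · max L 47/16 · min R 3 — 95/32
9 of 11 · BBBRBBBBB · max L 95/32 · min R 3 — 191/64
10 of 11 · BBBRBBBBBR · max L 95/32 · min R 191/64 — 381/128
11 of 11 · BBBRBBBBBRR · max L 95/32 · min R 381/128 — 761/256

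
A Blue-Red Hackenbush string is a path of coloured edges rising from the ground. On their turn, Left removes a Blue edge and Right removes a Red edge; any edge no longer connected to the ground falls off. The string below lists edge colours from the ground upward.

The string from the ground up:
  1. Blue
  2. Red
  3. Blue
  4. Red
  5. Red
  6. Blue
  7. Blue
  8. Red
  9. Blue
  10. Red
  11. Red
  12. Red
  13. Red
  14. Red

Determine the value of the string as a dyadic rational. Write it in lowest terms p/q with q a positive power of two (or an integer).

val_1 [B]  L=[0]  R=[∅]  -> 1
val_2 [BR]  L=[0]  R=[1]  -> 1/2
val_3 [BRB]  L=[0 1/2]  R=[1]  -> 3/4
val_4 [BRBR]  L=[0 1/2]  R=[3/4 1]  -> 5/8
val_5 [BRBRR]  L=[0 1/2]  R=[5/8 3/4 1]  -> 9/16
val_6 [BRBRRB]  L=[0 1/2 9/16]  R=[5/8 3/4 1]  -> 19/32
val_7 [BRBRRBB]  L=[0 1/2 9/16 19/32]  R=[5/8 3/4 1]  -> 39/64
val_8 [BRBRRBBR]  L=[0 1/2 9/16 19/32]  R=[39/64 5/8 3/4 1]  -> 77/128
val_9 [BRBRRBBRB]  L=[0 1/2 9/16 19/32 77/128]  R=[39/64 5/8 3/4 1]  -> 155/256
val_10 [BRBRRBBRBR]  L=[0 1/2 9/16 19/32 77/128]  R=[155/256 39/64 5/8 3/4 1]  -> 309/512
val_11 [BRBRRBBRBRR]  L=[0 1/2 9/16 19/32 77/128]  R=[309/512 155/256 39/64 5/8 3/4 1]  -> 617/1024
val_12 [BRBRRBBRBRRR]  L=[0 1/2 9/16 19/32 77/128]  R=[617/1024 309/512 155/256 39/64 5/8 3/4 1]  -> 1233/2048
val_13 [BRBRRBBRBRRRR]  L=[0 1/2 9/16 19/32 77/128]  R=[1233/2048 617/1024 309/512 155/256 39/64 5/8 3/4 1]  -> 2465/4096
val_14 [BRBRRBBRBRRRRR]  L=[0 1/2 9/16 19/32 77/128]  R=[2465/4096 1233/2048 617/1024 309/512 155/256 39/64 5/8 3/4 1]  -> 4929/8192

4929/8192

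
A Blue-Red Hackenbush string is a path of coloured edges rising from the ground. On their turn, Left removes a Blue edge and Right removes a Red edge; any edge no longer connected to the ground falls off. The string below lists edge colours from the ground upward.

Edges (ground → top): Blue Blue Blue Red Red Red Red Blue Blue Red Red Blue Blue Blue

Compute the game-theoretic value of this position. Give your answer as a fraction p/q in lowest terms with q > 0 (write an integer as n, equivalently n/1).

4303/2048

B: Left { 0 }, Right { · } so simplest 1
BB: Left { 0 1 }, Right { · } so simplest 2
BBB: Left { 0 1 2 }, Right { · } so simplest 3
BBBR: Left { 0 1 2 }, Right { 3 } so simplest 5/2
BBBRR: Left { 0 1 2 }, Right { 5/2 3 } so simplest 9/4
BBBRRR: Left { 0 1 2 }, Right { 9/4 5/2 3 } so simplest 17/8
BBBRRRR: Left { 0 1 2 }, Right { 17/8 9/4 5/2 3 } so simplest 33/16
BBBRRRRB: Left { 0 1 2 33/16 }, Right { 17/8 9/4 5/2 3 } so simplest 67/32
BBBRRRRBB: Left { 0 1 2 33/16 67/32 }, Right { 17/8 9/4 5/2 3 } so simplest 135/64
BBBRRRRBBR: Left { 0 1 2 33/16 67/32 }, Right { 135/64 17/8 9/4 5/2 3 } so simplest 269/128
BBBRRRRBBRR: Left { 0 1 2 33/16 67/32 }, Right { 269/128 135/64 17/8 9/4 5/2 3 } so simplest 537/256
BBBRRRRBBRRB: Left { 0 1 2 33/16 67/32 537/256 }, Right { 269/128 135/64 17/8 9/4 5/2 3 } so simplest 1075/512
BBBRRRRBBRRBB: Left { 0 1 2 33/16 67/32 537/256 1075/512 }, Right { 269/128 135/64 17/8 9/4 5/2 3 } so simplest 2151/1024
BBBRRRRBBRRBBB: Left { 0 1 2 33/16 67/32 537/256 1075/512 2151/1024 }, Right { 269/128 135/64 17/8 9/4 5/2 3 } so simplest 4303/2048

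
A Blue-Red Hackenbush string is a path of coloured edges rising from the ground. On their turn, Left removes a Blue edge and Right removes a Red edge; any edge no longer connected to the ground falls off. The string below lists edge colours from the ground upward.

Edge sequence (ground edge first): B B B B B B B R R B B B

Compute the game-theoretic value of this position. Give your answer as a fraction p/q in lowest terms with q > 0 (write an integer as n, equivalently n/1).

207/32

Prefix values for B B B B B B B R R B B B via {L|R} + simplicity:
g(B) = { 0 | — } — 1
g(BB) = { 0 1 | — } — 2
g(BBB) = { 0 1 2 | — } — 3
g(BBBB) = { 0 1 2 3 | — } — 4
g(BBBBB) = { 0 1 2 3 4 | — } — 5
g(BBBBBB) = { 0 1 2 3 4 5 | — } — 6
g(BBBBBBB) = { 0 1 2 3 4 5 6 | — } — 7
g(BBBBBBBR) = { 0 1 2 3 4 5 6 | 7 } — 13/2
g(BBBBBBBRR) = { 0 1 2 3 4 5 6 | 13/2 7 } — 25/4
g(BBBBBBBRRB) = { 0 1 2 3 4 5 6 25/4 | 13/2 7 } — 51/8
g(BBBBBBBRRBB) = { 0 1 2 3 4 5 6 25/4 51/8 | 13/2 7 } — 103/16
g(BBBBBBBRRBBB) = { 0 1 2 3 4 5 6 25/4 51/8 103/16 | 13/2 7 } — 207/32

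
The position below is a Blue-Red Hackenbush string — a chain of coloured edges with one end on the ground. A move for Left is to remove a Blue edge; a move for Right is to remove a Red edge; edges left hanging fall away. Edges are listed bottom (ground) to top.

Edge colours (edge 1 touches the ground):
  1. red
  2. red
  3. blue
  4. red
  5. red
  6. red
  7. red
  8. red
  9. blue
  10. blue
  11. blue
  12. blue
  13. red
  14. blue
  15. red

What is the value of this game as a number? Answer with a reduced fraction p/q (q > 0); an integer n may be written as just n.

step 1: add red to get r; options L={  } R={ 0 } = -1
step 2: add red to get rr; options L={  } R={ -1, 0 } = -2
step 3: add blue to get rrb; options L={ -2 } R={ -1, 0 } = -3/2
step 4: add red to get rrbr; options L={ -2 } R={ -3/2, -1, 0 } = -7/4
step 5: add red to get rrbrr; options L={ -2 } R={ -7/4, -3/2, -1, 0 } = -15/8
step 6: add red to get rrbrrr; options L={ -2 } R={ -15/8, -7/4, -3/2, -1, 0 } = -31/16
step 7: add red to get rrbrrrr; options L={ -2 } R={ -31/16, -15/8, -7/4, -3/2, -1, 0 } = -63/32
step 8: add red to get rrbrrrrr; options L={ -2 } R={ -63/32, -31/16, -15/8, -7/4, -3/2, -1, 0 } = -127/64
step 9: add blue to get rrbrrrrrb; options L={ -2, -127/64 } R={ -63/32, -31/16, -15/8, -7/4, -3/2, -1, 0 } = -253/128
step 10: add blue to get rrbrrrrrbb; options L={ -2, -127/64, -253/128 } R={ -63/32, -31/16, -15/8, -7/4, -3/2, -1, 0 } = -505/256
step 11: add blue to get rrbrrrrrbbb; options L={ -2, -127/64, -253/128, -505/256 } R={ -63/32, -31/16, -15/8, -7/4, -3/2, -1, 0 } = -1009/512
step 12: add blue to get rrbrrrrrbbbb; options L={ -2, -127/64, -253/128, -505/256, -1009/512 } R={ -63/32, -31/16, -15/8, -7/4, -3/2, -1, 0 } = -2017/1024
step 13: add red to get rrbrrrrrbbbbr; options L={ -2, -127/64, -253/128, -505/256, -1009/512 } R={ -2017/1024, -63/32, -31/16, -15/8, -7/4, -3/2, -1, 0 } = -4035/2048
step 14: add blue to get rrbrrrrrbbbbrb; options L={ -2, -127/64, -253/128, -505/256, -1009/512, -4035/2048 } R={ -2017/1024, -63/32, -31/16, -15/8, -7/4, -3/2, -1, 0 } = -8069/4096
step 15: add red to get rrbrrrrrbbbbrbr; options L={ -2, -127/64, -253/128, -505/256, -1009/512, -4035/2048 } R={ -8069/4096, -2017/1024, -63/32, -31/16, -15/8, -7/4, -3/2, -1, 0 } = -16139/8192

-16139/8192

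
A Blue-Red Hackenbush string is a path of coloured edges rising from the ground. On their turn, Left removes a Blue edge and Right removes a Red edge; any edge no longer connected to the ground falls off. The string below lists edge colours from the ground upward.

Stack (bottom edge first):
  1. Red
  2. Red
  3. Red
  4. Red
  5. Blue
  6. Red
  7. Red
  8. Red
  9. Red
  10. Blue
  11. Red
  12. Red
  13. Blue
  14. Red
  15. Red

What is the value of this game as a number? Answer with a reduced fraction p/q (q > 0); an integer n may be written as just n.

-8119/2048

1 of 15 · R · max L −∞ · min R 0 ⇒ -1
2 of 15 · RR · max L −∞ · min R -1 ⇒ -2
3 of 15 · RRR · max L −∞ · min R -2 ⇒ -3
4 of 15 · RRRR · max L −∞ · min R -3 ⇒ -4
5 of 15 · RRRRB · max L -4 · min R -3 ⇒ -7/2
6 of 15 · RRRRBR · max L -4 · min R -7/2 ⇒ -15/4
7 of 15 · RRRRBRR · max L -4 · min R -15/4 ⇒ -31/8
8 of 15 · RRRRBRRR · max L -4 · min R -31/8 ⇒ -63/16
9 of 15 · RRRRBRRRR · max L -4 · min R -63/16 ⇒ -127/32
10 of 15 · RRRRBRRRRB · max L -127/32 · min R -63/16 ⇒ -253/64
11 of 15 · RRRRBRRRRBR · max L -127/32 · min R -253/64 ⇒ -507/128
12 of 15 · RRRRBRRRRBRR · max L -127/32 · min R -507/128 ⇒ -1015/256
13 of 15 · RRRRBRRRRBRRB · max L -1015/256 · min R -507/128 ⇒ -2029/512
14 of 15 · RRRRBRRRRBRRBR · max L -1015/256 · min R -2029/512 ⇒ -4059/1024
15 of 15 · RRRRBRRRRBRRBRR · max L -1015/256 · min R -4059/1024 ⇒ -8119/2048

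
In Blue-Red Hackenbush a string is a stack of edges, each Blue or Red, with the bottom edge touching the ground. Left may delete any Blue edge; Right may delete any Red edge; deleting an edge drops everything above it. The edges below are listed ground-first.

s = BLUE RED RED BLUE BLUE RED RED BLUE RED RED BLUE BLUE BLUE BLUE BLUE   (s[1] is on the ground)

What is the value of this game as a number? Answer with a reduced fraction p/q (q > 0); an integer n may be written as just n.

Prefix values for BLUE RED RED BLUE BLUE RED RED BLUE RED RED BLUE BLUE BLUE BLUE BLUE via {L|R} + simplicity:
step 1: add BLUE to get B; options L={ 0 } R={ — } => 1
step 2: add RED to get BR; options L={ 0 } R={ 1 } => 1/2
step 3: add RED to get BRR; options L={ 0 } R={ 1/2,1 } => 1/4
step 4: add BLUE to get BRRB; options L={ 0,1/4 } R={ 1/2,1 } => 3/8
step 5: add BLUE to get BRRBB; options L={ 0,1/4,3/8 } R={ 1/2,1 } => 7/16
step 6: add RED to get BRRBBR; options L={ 0,1/4,3/8 } R={ 7/16,1/2,1 } => 13/32
step 7: add RED to get BRRBBRR; options L={ 0,1/4,3/8 } R={ 13/32,7/16,1/2,1 } => 25/64
step 8: add BLUE to get BRRBBRRB; options L={ 0,1/4,3/8,25/64 } R={ 13/32,7/16,1/2,1 } => 51/128
step 9: add RED to get BRRBBRRBR; options L={ 0,1/4,3/8,25/64 } R={ 51/128,13/32,7/16,1/2,1 } => 101/256
step 10: add RED to get BRRBBRRBRR; options L={ 0,1/4,3/8,25/64 } R={ 101/256,51/128,13/32,7/16,1/2,1 } => 201/512
step 11: add BLUE to get BRRBBRRBRRB; options L={ 0,1/4,3/8,25/64,201/512 } R={ 101/256,51/128,13/32,7/16,1/2,1 } => 403/1024
step 12: add BLUE to get BRRBBRRBRRBB; options L={ 0,1/4,3/8,25/64,201/512,403/1024 } R={ 101/256,51/128,13/32,7/16,1/2,1 } => 807/2048
step 13: add BLUE to get BRRBBRRBRRBBB; options L={ 0,1/4,3/8,25/64,201/512,403/1024,807/2048 } R={ 101/256,51/128,13/32,7/16,1/2,1 } => 1615/4096
step 14: add BLUE to get BRRBBRRBRRBBBB; options L={ 0,1/4,3/8,25/64,201/512,403/1024,807/2048,1615/4096 } R={ 101/256,51/128,13/32,7/16,1/2,1 } => 3231/8192
step 15: add BLUE to get BRRBBRRBRRBBBBB; options L={ 0,1/4,3/8,25/64,201/512,403/1024,807/2048,1615/4096,3231/8192 } R={ 101/256,51/128,13/32,7/16,1/2,1 } => 6463/16384

6463/16384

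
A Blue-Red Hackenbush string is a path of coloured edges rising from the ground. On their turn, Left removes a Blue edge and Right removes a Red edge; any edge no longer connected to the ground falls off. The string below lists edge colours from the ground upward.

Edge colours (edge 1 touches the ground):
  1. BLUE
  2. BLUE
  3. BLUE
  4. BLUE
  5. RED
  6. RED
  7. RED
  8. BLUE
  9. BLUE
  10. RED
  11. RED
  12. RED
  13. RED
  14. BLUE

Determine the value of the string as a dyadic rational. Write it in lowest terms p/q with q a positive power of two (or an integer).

edge 1 of 14 (BLUE): { 0 | (no moves) } ⇒ 1
edge 2 of 14 (BLUE): { 0,1 | (no moves) } ⇒ 2
edge 3 of 14 (BLUE): { 0,1,2 | (no moves) } ⇒ 3
edge 4 of 14 (BLUE): { 0,1,2,3 | (no moves) } ⇒ 4
edge 5 of 14 (RED): { 0,1,2,3 | 4 } ⇒ 7/2
edge 6 of 14 (RED): { 0,1,2,3 | 7/2,4 } ⇒ 13/4
edge 7 of 14 (RED): { 0,1,2,3 | 13/4,7/2,4 } ⇒ 25/8
edge 8 of 14 (BLUE): { 0,1,2,3,25/8 | 13/4,7/2,4 } ⇒ 51/16
edge 9 of 14 (BLUE): { 0,1,2,3,25/8,51/16 | 13/4,7/2,4 } ⇒ 103/32
edge 10 of 14 (RED): { 0,1,2,3,25/8,51/16 | 103/32,13/4,7/2,4 } ⇒ 205/64
edge 11 of 14 (RED): { 0,1,2,3,25/8,51/16 | 205/64,103/32,13/4,7/2,4 } ⇒ 409/128
edge 12 of 14 (RED): { 0,1,2,3,25/8,51/16 | 409/128,205/64,103/32,13/4,7/2,4 } ⇒ 817/256
edge 13 of 14 (RED): { 0,1,2,3,25/8,51/16 | 817/256,409/128,205/64,103/32,13/4,7/2,4 } ⇒ 1633/512
edge 14 of 14 (BLUE): { 0,1,2,3,25/8,51/16,1633/512 | 817/256,409/128,205/64,103/32,13/4,7/2,4 } ⇒ 3267/1024

3267/1024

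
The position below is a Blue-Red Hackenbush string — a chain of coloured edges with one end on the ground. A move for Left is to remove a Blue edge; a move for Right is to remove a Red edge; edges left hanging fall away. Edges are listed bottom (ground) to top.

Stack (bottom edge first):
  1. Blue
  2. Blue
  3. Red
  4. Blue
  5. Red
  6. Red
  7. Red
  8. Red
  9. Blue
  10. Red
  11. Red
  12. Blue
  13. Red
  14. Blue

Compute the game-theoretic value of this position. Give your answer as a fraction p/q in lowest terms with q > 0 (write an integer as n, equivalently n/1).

G_1 [B]  L=[0]  R=[]  gives 1
G_2 [BB]  L=[0,1]  R=[]  gives 2
G_3 [BBR]  L=[0,1]  R=[2]  gives 3/2
G_4 [BBRB]  L=[0,1,3/2]  R=[2]  gives 7/4
G_5 [BBRBR]  L=[0,1,3/2]  R=[7/4,2]  gives 13/8
G_6 [BBRBRR]  L=[0,1,3/2]  R=[13/8,7/4,2]  gives 25/16
G_7 [BBRBRRR]  L=[0,1,3/2]  R=[25/16,13/8,7/4,2]  gives 49/32
G_8 [BBRBRRRR]  L=[0,1,3/2]  R=[49/32,25/16,13/8,7/4,2]  gives 97/64
G_9 [BBRBRRRRB]  L=[0,1,3/2,97/64]  R=[49/32,25/16,13/8,7/4,2]  gives 195/128
G_10 [BBRBRRRRBR]  L=[0,1,3/2,97/64]  R=[195/128,49/32,25/16,13/8,7/4,2]  gives 389/256
G_11 [BBRBRRRRBRR]  L=[0,1,3/2,97/64]  R=[389/256,195/128,49/32,25/16,13/8,7/4,2]  gives 777/512
G_12 [BBRBRRRRBRRB]  L=[0,1,3/2,97/64,777/512]  R=[389/256,195/128,49/32,25/16,13/8,7/4,2]  gives 1555/1024
G_13 [BBRBRRRRBRRBR]  L=[0,1,3/2,97/64,777/512]  R=[1555/1024,389/256,195/128,49/32,25/16,13/8,7/4,2]  gives 3109/2048
G_14 [BBRBRRRRBRRBRB]  L=[0,1,3/2,97/64,777/512,3109/2048]  R=[1555/1024,389/256,195/128,49/32,25/16,13/8,7/4,2]  gives 6219/4096

6219/4096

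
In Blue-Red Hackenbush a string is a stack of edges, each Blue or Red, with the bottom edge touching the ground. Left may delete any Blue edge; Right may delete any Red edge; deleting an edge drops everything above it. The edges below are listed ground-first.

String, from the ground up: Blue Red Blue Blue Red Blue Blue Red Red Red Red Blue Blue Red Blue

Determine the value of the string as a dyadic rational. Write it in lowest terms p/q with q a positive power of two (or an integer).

13851/16384

g_1 [B]  L=[0]  R=[·]  -> 1
g_2 [BR]  L=[0]  R=[1]  -> 1/2
g_3 [BRB]  L=[0,1/2]  R=[1]  -> 3/4
g_4 [BRBB]  L=[0,1/2,3/4]  R=[1]  -> 7/8
g_5 [BRBBR]  L=[0,1/2,3/4]  R=[7/8,1]  -> 13/16
g_6 [BRBBRB]  L=[0,1/2,3/4,13/16]  R=[7/8,1]  -> 27/32
g_7 [BRBBRBB]  L=[0,1/2,3/4,13/16,27/32]  R=[7/8,1]  -> 55/64
g_8 [BRBBRBBR]  L=[0,1/2,3/4,13/16,27/32]  R=[55/64,7/8,1]  -> 109/128
g_9 [BRBBRBBRR]  L=[0,1/2,3/4,13/16,27/32]  R=[109/128,55/64,7/8,1]  -> 217/256
g_10 [BRBBRBBRRR]  L=[0,1/2,3/4,13/16,27/32]  R=[217/256,109/128,55/64,7/8,1]  -> 433/512
g_11 [BRBBRBBRRRR]  L=[0,1/2,3/4,13/16,27/32]  R=[433/512,217/256,109/128,55/64,7/8,1]  -> 865/1024
g_12 [BRBBRBBRRRRB]  L=[0,1/2,3/4,13/16,27/32,865/1024]  R=[433/512,217/256,109/128,55/64,7/8,1]  -> 1731/2048
g_13 [BRBBRBBRRRRBB]  L=[0,1/2,3/4,13/16,27/32,865/1024,1731/2048]  R=[433/512,217/256,109/128,55/64,7/8,1]  -> 3463/4096
g_14 [BRBBRBBRRRRBBR]  L=[0,1/2,3/4,13/16,27/32,865/1024,1731/2048]  R=[3463/4096,433/512,217/256,109/128,55/64,7/8,1]  -> 6925/8192
g_15 [BRBBRBBRRRRBBRB]  L=[0,1/2,3/4,13/16,27/32,865/1024,1731/2048,6925/8192]  R=[3463/4096,433/512,217/256,109/128,55/64,7/8,1]  -> 13851/16384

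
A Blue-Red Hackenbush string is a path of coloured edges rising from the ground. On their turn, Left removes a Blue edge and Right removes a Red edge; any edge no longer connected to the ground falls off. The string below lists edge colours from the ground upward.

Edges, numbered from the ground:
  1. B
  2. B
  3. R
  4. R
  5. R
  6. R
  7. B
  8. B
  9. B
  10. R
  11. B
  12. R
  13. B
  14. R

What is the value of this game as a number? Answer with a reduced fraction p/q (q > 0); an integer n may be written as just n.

g_1 [B]  L=[0]  R=[]  = 1
g_2 [BB]  L=[0,1]  R=[]  = 2
g_3 [BBR]  L=[0,1]  R=[2]  = 3/2
g_4 [BBRR]  L=[0,1]  R=[3/2,2]  = 5/4
g_5 [BBRRR]  L=[0,1]  R=[5/4,3/2,2]  = 9/8
g_6 [BBRRRR]  L=[0,1]  R=[9/8,5/4,3/2,2]  = 17/16
g_7 [BBRRRRB]  L=[0,1,17/16]  R=[9/8,5/4,3/2,2]  = 35/32
g_8 [BBRRRRBB]  L=[0,1,17/16,35/32]  R=[9/8,5/4,3/2,2]  = 71/64
g_9 [BBRRRRBBB]  L=[0,1,17/16,35/32,71/64]  R=[9/8,5/4,3/2,2]  = 143/128
g_10 [BBRRRRBBBR]  L=[0,1,17/16,35/32,71/64]  R=[143/128,9/8,5/4,3/2,2]  = 285/256
g_11 [BBRRRRBBBRB]  L=[0,1,17/16,35/32,71/64,285/256]  R=[143/128,9/8,5/4,3/2,2]  = 571/512
g_12 [BBRRRRBBBRBR]  L=[0,1,17/16,35/32,71/64,285/256]  R=[571/512,143/128,9/8,5/4,3/2,2]  = 1141/1024
g_13 [BBRRRRBBBRBRB]  L=[0,1,17/16,35/32,71/64,285/256,1141/1024]  R=[571/512,143/128,9/8,5/4,3/2,2]  = 2283/2048
g_14 [BBRRRRBBBRBRBR]  L=[0,1,17/16,35/32,71/64,285/256,1141/1024]  R=[2283/2048,571/512,143/128,9/8,5/4,3/2,2]  = 4565/4096

4565/4096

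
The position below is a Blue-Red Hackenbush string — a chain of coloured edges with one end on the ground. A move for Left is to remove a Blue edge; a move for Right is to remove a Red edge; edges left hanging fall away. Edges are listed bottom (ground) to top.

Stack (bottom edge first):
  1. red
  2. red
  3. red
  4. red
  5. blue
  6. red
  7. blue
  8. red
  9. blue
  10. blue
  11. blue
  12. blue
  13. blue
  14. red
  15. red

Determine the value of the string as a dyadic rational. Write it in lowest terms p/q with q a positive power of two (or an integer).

Recurse on prefixes of the 15-edge string red red red red blue red blue red blue blue blue blue blue red red:
r: Left {  }, Right { 0 } — simplest -1
rr: Left {  }, Right { -1 0 } — simplest -2
rrr: Left {  }, Right { -2 -1 0 } — simplest -3
rrrr: Left {  }, Right { -3 -2 -1 0 } — simplest -4
rrrrb: Left { -4 }, Right { -3 -2 -1 0 } — simplest -7/2
rrrrbr: Left { -4 }, Right { -7/2 -3 -2 -1 0 } — simplest -15/4
rrrrbrb: Left { -4 -15/4 }, Right { -7/2 -3 -2 -1 0 } — simplest -29/8
rrrrbrbr: Left { -4 -15/4 }, Right { -29/8 -7/2 -3 -2 -1 0 } — simplest -59/16
rrrrbrbrb: Left { -4 -15/4 -59/16 }, Right { -29/8 -7/2 -3 -2 -1 0 } — simplest -117/32
rrrrbrbrbb: Left { -4 -15/4 -59/16 -117/32 }, Right { -29/8 -7/2 -3 -2 -1 0 } — simplest -233/64
rrrrbrbrbbb: Left { -4 -15/4 -59/16 -117/32 -233/64 }, Right { -29/8 -7/2 -3 -2 -1 0 } — simplest -465/128
rrrrbrbrbbbb: Left { -4 -15/4 -59/16 -117/32 -233/64 -465/128 }, Right { -29/8 -7/2 -3 -2 -1 0 } — simplest -929/256
rrrrbrbrbbbbb: Left { -4 -15/4 -59/16 -117/32 -233/64 -465/128 -929/256 }, Right { -29/8 -7/2 -3 -2 -1 0 } — simplest -1857/512
rrrrbrbrbbbbbr: Left { -4 -15/4 -59/16 -117/32 -233/64 -465/128 -929/256 }, Right { -1857/512 -29/8 -7/2 -3 -2 -1 0 } — simplest -3715/1024
rrrrbrbrbbbbbrr: Left { -4 -15/4 -59/16 -117/32 -233/64 -465/128 -929/256 }, Right { -3715/1024 -1857/512 -29/8 -7/2 -3 -2 -1 0 } — simplest -7431/2048

-7431/2048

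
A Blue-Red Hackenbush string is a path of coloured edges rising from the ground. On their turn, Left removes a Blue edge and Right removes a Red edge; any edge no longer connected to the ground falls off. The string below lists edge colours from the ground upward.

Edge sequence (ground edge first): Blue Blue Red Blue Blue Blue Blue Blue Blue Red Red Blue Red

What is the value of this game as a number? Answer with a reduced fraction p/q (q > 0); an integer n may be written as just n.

Build v(s[:k]) for k = 1..13, string s = Blue Blue Red Blue Blue Blue Blue Blue Blue Red Red Blue Red.
edge 1 of 13 (Blue): { 0 | none } — 1
edge 2 of 13 (Blue): { 0,1 | none } — 2
edge 3 of 13 (Red): { 0,1 | 2 } — 3/2
edge 4 of 13 (Blue): { 0,1,3/2 | 2 } — 7/4
edge 5 of 13 (Blue): { 0,1,3/2,7/4 | 2 } — 15/8
edge 6 of 13 (Blue): { 0,1,3/2,7/4,15/8 | 2 } — 31/16
edge 7 of 13 (Blue): { 0,1,3/2,7/4,15/8,31/16 | 2 } — 63/32
edge 8 of 13 (Blue): { 0,1,3/2,7/4,15/8,31/16,63/32 | 2 } — 127/64
edge 9 of 13 (Blue): { 0,1,3/2,7/4,15/8,31/16,63/32,127/64 | 2 } — 255/128
edge 10 of 13 (Red): { 0,1,3/2,7/4,15/8,31/16,63/32,127/64 | 255/128,2 } — 509/256
edge 11 of 13 (Red): { 0,1,3/2,7/4,15/8,31/16,63/32,127/64 | 509/256,255/128,2 } — 1017/512
edge 12 of 13 (Blue): { 0,1,3/2,7/4,15/8,31/16,63/32,127/64,1017/512 | 509/256,255/128,2 } — 2035/1024
edge 13 of 13 (Red): { 0,1,3/2,7/4,15/8,31/16,63/32,127/64,1017/512 | 2035/1024,509/256,255/128,2 } — 4069/2048

4069/2048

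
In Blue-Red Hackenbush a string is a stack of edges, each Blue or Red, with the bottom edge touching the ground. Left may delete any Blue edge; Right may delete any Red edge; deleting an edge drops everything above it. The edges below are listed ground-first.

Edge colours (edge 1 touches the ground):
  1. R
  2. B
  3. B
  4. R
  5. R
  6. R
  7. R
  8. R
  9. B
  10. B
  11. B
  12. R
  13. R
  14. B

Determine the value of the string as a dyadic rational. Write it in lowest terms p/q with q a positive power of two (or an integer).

Build v(s[:k]) for k = 1..14, string s = R B B R R R R R B B B R R B.
step 1: add R to get R; options L={ ∅ } R={ 0 } gives -1
step 2: add B to get RB; options L={ -1 } R={ 0 } gives -1/2
step 3: add B to get RBB; options L={ -1,-1/2 } R={ 0 } gives -1/4
step 4: add R to get RBBR; options L={ -1,-1/2 } R={ -1/4,0 } gives -3/8
step 5: add R to get RBBRR; options L={ -1,-1/2 } R={ -3/8,-1/4,0 } gives -7/16
step 6: add R to get RBBRRR; options L={ -1,-1/2 } R={ -7/16,-3/8,-1/4,0 } gives -15/32
step 7: add R to get RBBRRRR; options L={ -1,-1/2 } R={ -15/32,-7/16,-3/8,-1/4,0 } gives -31/64
step 8: add R to get RBBRRRRR; options L={ -1,-1/2 } R={ -31/64,-15/32,-7/16,-3/8,-1/4,0 } gives -63/128
step 9: add B to get RBBRRRRRB; options L={ -1,-1/2,-63/128 } R={ -31/64,-15/32,-7/16,-3/8,-1/4,0 } gives -125/256
step 10: add B to get RBBRRRRRBB; options L={ -1,-1/2,-63/128,-125/256 } R={ -31/64,-15/32,-7/16,-3/8,-1/4,0 } gives -249/512
step 11: add B to get RBBRRRRRBBB; options L={ -1,-1/2,-63/128,-125/256,-249/512 } R={ -31/64,-15/32,-7/16,-3/8,-1/4,0 } gives -497/1024
step 12: add R to get RBBRRRRRBBBR; options L={ -1,-1/2,-63/128,-125/256,-249/512 } R={ -497/1024,-31/64,-15/32,-7/16,-3/8,-1/4,0 } gives -995/2048
step 13: add R to get RBBRRRRRBBBRR; options L={ -1,-1/2,-63/128,-125/256,-249/512 } R={ -995/2048,-497/1024,-31/64,-15/32,-7/16,-3/8,-1/4,0 } gives -1991/4096
step 14: add B to get RBBRRRRRBBBRRB; options L={ -1,-1/2,-63/128,-125/256,-249/512,-1991/4096 } R={ -995/2048,-497/1024,-31/64,-15/32,-7/16,-3/8,-1/4,0 } gives -3981/8192

-3981/8192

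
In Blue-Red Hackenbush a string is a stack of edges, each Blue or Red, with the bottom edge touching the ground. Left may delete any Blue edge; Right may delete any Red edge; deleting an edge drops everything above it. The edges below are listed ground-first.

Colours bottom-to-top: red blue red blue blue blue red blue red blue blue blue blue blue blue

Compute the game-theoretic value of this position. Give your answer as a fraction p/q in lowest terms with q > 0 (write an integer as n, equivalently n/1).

-8833/16384

Recurse on prefixes of the 15-edge string red blue red blue blue blue red blue red blue blue blue blue blue blue:
v(r) = { · | 0 } = -1
v(rb) = { -1 | 0 } = -1/2
v(rbr) = { -1 | -1/2, 0 } = -3/4
v(rbrb) = { -1, -3/4 | -1/2, 0 } = -5/8
v(rbrbb) = { -1, -3/4, -5/8 | -1/2, 0 } = -9/16
v(rbrbbb) = { -1, -3/4, -5/8, -9/16 | -1/2, 0 } = -17/32
v(rbrbbbr) = { -1, -3/4, -5/8, -9/16 | -17/32, -1/2, 0 } = -35/64
v(rbrbbbrb) = { -1, -3/4, -5/8, -9/16, -35/64 | -17/32, -1/2, 0 } = -69/128
v(rbrbbbrbr) = { -1, -3/4, -5/8, -9/16, -35/64 | -69/128, -17/32, -1/2, 0 } = -139/256
v(rbrbbbrbrb) = { -1, -3/4, -5/8, -9/16, -35/64, -139/256 | -69/128, -17/32, -1/2, 0 } = -277/512
v(rbrbbbrbrbb) = { -1, -3/4, -5/8, -9/16, -35/64, -139/256, -277/512 | -69/128, -17/32, -1/2, 0 } = -553/1024
v(rbrbbbrbrbbb) = { -1, -3/4, -5/8, -9/16, -35/64, -139/256, -277/512, -553/1024 | -69/128, -17/32, -1/2, 0 } = -1105/2048
v(rbrbbbrbrbbbb) = { -1, -3/4, -5/8, -9/16, -35/64, -139/256, -277/512, -553/1024, -1105/2048 | -69/128, -17/32, -1/2, 0 } = -2209/4096
v(rbrbbbrbrbbbbb) = { -1, -3/4, -5/8, -9/16, -35/64, -139/256, -277/512, -553/1024, -1105/2048, -2209/4096 | -69/128, -17/32, -1/2, 0 } = -4417/8192
v(rbrbbbrbrbbbbbb) = { -1, -3/4, -5/8, -9/16, -35/64, -139/256, -277/512, -553/1024, -1105/2048, -2209/4096, -4417/8192 | -69/128, -17/32, -1/2, 0 } = -8833/16384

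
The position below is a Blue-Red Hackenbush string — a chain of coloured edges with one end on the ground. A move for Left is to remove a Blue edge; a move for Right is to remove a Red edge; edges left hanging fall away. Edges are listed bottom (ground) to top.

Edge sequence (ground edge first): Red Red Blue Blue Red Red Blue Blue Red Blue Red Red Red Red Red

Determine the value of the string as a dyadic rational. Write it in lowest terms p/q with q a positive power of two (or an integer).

step 1: add Red to get R; options L={ — } R={ 0 } so -1
step 2: add Red to get RR; options L={ — } R={ -1; 0 } so -2
step 3: add Blue to get RRB; options L={ -2 } R={ -1; 0 } so -3/2
step 4: add Blue to get RRBB; options L={ -2; -3/2 } R={ -1; 0 } so -5/4
step 5: add Red to get RRBBR; options L={ -2; -3/2 } R={ -5/4; -1; 0 } so -11/8
step 6: add Red to get RRBBRR; options L={ -2; -3/2 } R={ -11/8; -5/4; -1; 0 } so -23/16
step 7: add Blue to get RRBBRRB; options L={ -2; -3/2; -23/16 } R={ -11/8; -5/4; -1; 0 } so -45/32
step 8: add Blue to get RRBBRRBB; options L={ -2; -3/2; -23/16; -45/32 } R={ -11/8; -5/4; -1; 0 } so -89/64
step 9: add Red to get RRBBRRBBR; options L={ -2; -3/2; -23/16; -45/32 } R={ -89/64; -11/8; -5/4; -1; 0 } so -179/128
step 10: add Blue to get RRBBRRBBRB; options L={ -2; -3/2; -23/16; -45/32; -179/128 } R={ -89/64; -11/8; -5/4; -1; 0 } so -357/256
step 11: add Red to get RRBBRRBBRBR; options L={ -2; -3/2; -23/16; -45/32; -179/128 } R={ -357/256; -89/64; -11/8; -5/4; -1; 0 } so -715/512
step 12: add Red to get RRBBRRBBRBRR; options L={ -2; -3/2; -23/16; -45/32; -179/128 } R={ -715/512; -357/256; -89/64; -11/8; -5/4; -1; 0 } so -1431/1024
step 13: add Red to get RRBBRRBBRBRRR; options L={ -2; -3/2; -23/16; -45/32; -179/128 } R={ -1431/1024; -715/512; -357/256; -89/64; -11/8; -5/4; -1; 0 } so -2863/2048
step 14: add Red to get RRBBRRBBRBRRRR; options L={ -2; -3/2; -23/16; -45/32; -179/128 } R={ -2863/2048; -1431/1024; -715/512; -357/256; -89/64; -11/8; -5/4; -1; 0 } so -5727/4096
step 15: add Red to get RRBBRRBBRBRRRRR; options L={ -2; -3/2; -23/16; -45/32; -179/128 } R={ -5727/4096; -2863/2048; -1431/1024; -715/512; -357/256; -89/64; -11/8; -5/4; -1; 0 } so -11455/8192

-11455/8192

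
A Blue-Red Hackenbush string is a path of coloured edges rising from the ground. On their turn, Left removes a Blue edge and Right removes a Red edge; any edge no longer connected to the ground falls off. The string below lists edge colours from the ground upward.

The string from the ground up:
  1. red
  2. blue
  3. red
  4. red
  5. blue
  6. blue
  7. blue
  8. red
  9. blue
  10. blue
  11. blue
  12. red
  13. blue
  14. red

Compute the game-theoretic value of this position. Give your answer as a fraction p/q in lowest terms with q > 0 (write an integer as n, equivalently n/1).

value_1 [r]  L=[none]  R=[0]  = -1
value_2 [rb]  L=[-1]  R=[0]  = -1/2
value_3 [rbr]  L=[-1]  R=[-1/2,0]  = -3/4
value_4 [rbrr]  L=[-1]  R=[-3/4,-1/2,0]  = -7/8
value_5 [rbrrb]  L=[-1,-7/8]  R=[-3/4,-1/2,0]  = -13/16
value_6 [rbrrbb]  L=[-1,-7/8,-13/16]  R=[-3/4,-1/2,0]  = -25/32
value_7 [rbrrbbb]  L=[-1,-7/8,-13/16,-25/32]  R=[-3/4,-1/2,0]  = -49/64
value_8 [rbrrbbbr]  L=[-1,-7/8,-13/16,-25/32]  R=[-49/64,-3/4,-1/2,0]  = -99/128
value_9 [rbrrbbbrb]  L=[-1,-7/8,-13/16,-25/32,-99/128]  R=[-49/64,-3/4,-1/2,0]  = -197/256
value_10 [rbrrbbbrbb]  L=[-1,-7/8,-13/16,-25/32,-99/128,-197/256]  R=[-49/64,-3/4,-1/2,0]  = -393/512
value_11 [rbrrbbbrbbb]  L=[-1,-7/8,-13/16,-25/32,-99/128,-197/256,-393/512]  R=[-49/64,-3/4,-1/2,0]  = -785/1024
value_12 [rbrrbbbrbbbr]  L=[-1,-7/8,-13/16,-25/32,-99/128,-197/256,-393/512]  R=[-785/1024,-49/64,-3/4,-1/2,0]  = -1571/2048
value_13 [rbrrbbbrbbbrb]  L=[-1,-7/8,-13/16,-25/32,-99/128,-197/256,-393/512,-1571/2048]  R=[-785/1024,-49/64,-3/4,-1/2,0]  = -3141/4096
value_14 [rbrrbbbrbbbrbr]  L=[-1,-7/8,-13/16,-25/32,-99/128,-197/256,-393/512,-1571/2048]  R=[-3141/4096,-785/1024,-49/64,-3/4,-1/2,0]  = -6283/8192

-6283/8192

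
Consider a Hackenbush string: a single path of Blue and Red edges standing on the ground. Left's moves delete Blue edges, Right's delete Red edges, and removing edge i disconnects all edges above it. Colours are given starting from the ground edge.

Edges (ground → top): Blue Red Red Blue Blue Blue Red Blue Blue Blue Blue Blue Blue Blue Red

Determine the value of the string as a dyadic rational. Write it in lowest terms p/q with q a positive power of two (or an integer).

val_1 [B]  L=[0]  R=[—]  => 1
val_2 [BR]  L=[0]  R=[1]  => 1/2
val_3 [BRR]  L=[0]  R=[1/2, 1]  => 1/4
val_4 [BRRB]  L=[0, 1/4]  R=[1/2, 1]  => 3/8
val_5 [BRRBB]  L=[0, 1/4, 3/8]  R=[1/2, 1]  => 7/16
val_6 [BRRBBB]  L=[0, 1/4, 3/8, 7/16]  R=[1/2, 1]  => 15/32
val_7 [BRRBBBR]  L=[0, 1/4, 3/8, 7/16]  R=[15/32, 1/2, 1]  => 29/64
val_8 [BRRBBBRB]  L=[0, 1/4, 3/8, 7/16, 29/64]  R=[15/32, 1/2, 1]  => 59/128
val_9 [BRRBBBRBB]  L=[0, 1/4, 3/8, 7/16, 29/64, 59/128]  R=[15/32, 1/2, 1]  => 119/256
val_10 [BRRBBBRBBB]  L=[0, 1/4, 3/8, 7/16, 29/64, 59/128, 119/256]  R=[15/32, 1/2, 1]  => 239/512
val_11 [BRRBBBRBBBB]  L=[0, 1/4, 3/8, 7/16, 29/64, 59/128, 119/256, 239/512]  R=[15/32, 1/2, 1]  => 479/1024
val_12 [BRRBBBRBBBBB]  L=[0, 1/4, 3/8, 7/16, 29/64, 59/128, 119/256, 239/512, 479/1024]  R=[15/32, 1/2, 1]  => 959/2048
val_13 [BRRBBBRBBBBBB]  L=[0, 1/4, 3/8, 7/16, 29/64, 59/128, 119/256, 239/512, 479/1024, 959/2048]  R=[15/32, 1/2, 1]  => 1919/4096
val_14 [BRRBBBRBBBBBBB]  L=[0, 1/4, 3/8, 7/16, 29/64, 59/128, 119/256, 239/512, 479/1024, 959/2048, 1919/4096]  R=[15/32, 1/2, 1]  => 3839/8192
val_15 [BRRBBBRBBBBBBBR]  L=[0, 1/4, 3/8, 7/16, 29/64, 59/128, 119/256, 239/512, 479/1024, 959/2048, 1919/4096]  R=[3839/8192, 15/32, 1/2, 1]  => 7677/16384

7677/16384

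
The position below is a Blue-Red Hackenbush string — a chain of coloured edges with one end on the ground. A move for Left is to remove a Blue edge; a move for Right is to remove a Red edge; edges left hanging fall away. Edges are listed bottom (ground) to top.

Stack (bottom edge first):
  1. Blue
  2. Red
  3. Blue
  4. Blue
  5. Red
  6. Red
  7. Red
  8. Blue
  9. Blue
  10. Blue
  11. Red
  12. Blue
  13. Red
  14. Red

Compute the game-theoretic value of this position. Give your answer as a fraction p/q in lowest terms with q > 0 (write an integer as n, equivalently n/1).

B: Left { 0 }, Right { ∅ } => simplest 1
BR: Left { 0 }, Right { 1 } => simplest 1/2
BRB: Left { 0; 1/2 }, Right { 1 } => simplest 3/4
BRBB: Left { 0; 1/2; 3/4 }, Right { 1 } => simplest 7/8
BRBBR: Left { 0; 1/2; 3/4 }, Right { 7/8; 1 } => simplest 13/16
BRBBRR: Left { 0; 1/2; 3/4 }, Right { 13/16; 7/8; 1 } => simplest 25/32
BRBBRRR: Left { 0; 1/2; 3/4 }, Right { 25/32; 13/16; 7/8; 1 } => simplest 49/64
BRBBRRRB: Left { 0; 1/2; 3/4; 49/64 }, Right { 25/32; 13/16; 7/8; 1 } => simplest 99/128
BRBBRRRBB: Left { 0; 1/2; 3/4; 49/64; 99/128 }, Right { 25/32; 13/16; 7/8; 1 } => simplest 199/256
BRBBRRRBBB: Left { 0; 1/2; 3/4; 49/64; 99/128; 199/256 }, Right { 25/32; 13/16; 7/8; 1 } => simplest 399/512
BRBBRRRBBBR: Left { 0; 1/2; 3/4; 49/64; 99/128; 199/256 }, Right { 399/512; 25/32; 13/16; 7/8; 1 } => simplest 797/1024
BRBBRRRBBBRB: Left { 0; 1/2; 3/4; 49/64; 99/128; 199/256; 797/1024 }, Right { 399/512; 25/32; 13/16; 7/8; 1 } => simplest 1595/2048
BRBBRRRBBBRBR: Left { 0; 1/2; 3/4; 49/64; 99/128; 199/256; 797/1024 }, Right { 1595/2048; 399/512; 25/32; 13/16; 7/8; 1 } => simplest 3189/4096
BRBBRRRBBBRBRR: Left { 0; 1/2; 3/4; 49/64; 99/128; 199/256; 797/1024 }, Right { 3189/4096; 1595/2048; 399/512; 25/32; 13/16; 7/8; 1 } => simplest 6377/8192

6377/8192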